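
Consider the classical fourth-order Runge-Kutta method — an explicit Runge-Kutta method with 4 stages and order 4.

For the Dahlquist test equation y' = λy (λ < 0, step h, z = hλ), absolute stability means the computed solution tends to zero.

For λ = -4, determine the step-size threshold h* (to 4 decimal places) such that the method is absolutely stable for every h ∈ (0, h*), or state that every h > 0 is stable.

With y'=λy (z=hλ):
  order 4, 4-stage ⇒ R(z)=1+z+z^2/2+z^3/6+z^4/24
  (e.g. R(-1.73)=0.27672, |R|=0.27672)

Find x<0 with |R(x)|<1.
x=-1.73: |R|=0.2767
|R(-2.76)|=0.9625 |R(-1.81)|=0.2870 |R(-1.33)|=0.2927
Bisect:
  x_lo=-3.1016 |R|=1.5915  x_hi=-0.1004 |R|=0.9045
  mid=-1.60100 |R|=0.27040 →hi
  mid=-2.35131 |R|=0.52001 →hi
  mid=-2.72646 |R|=0.91486 →hi
  mid=-2.91403 |R|=1.21210 →lo
  mid=-2.82025 |R|=1.05399 →lo
  mid=-2.77335 |R|=0.98215 →hi
  mid=-2.79680 |R|=1.01749 →lo
  ...
  [-2.78544,-2.78526] ⇒ x*=-2.7853
Stable set (-2.7853, 0).

(-2.7853,0); λ=-4 ⇒ h* = 0.6963.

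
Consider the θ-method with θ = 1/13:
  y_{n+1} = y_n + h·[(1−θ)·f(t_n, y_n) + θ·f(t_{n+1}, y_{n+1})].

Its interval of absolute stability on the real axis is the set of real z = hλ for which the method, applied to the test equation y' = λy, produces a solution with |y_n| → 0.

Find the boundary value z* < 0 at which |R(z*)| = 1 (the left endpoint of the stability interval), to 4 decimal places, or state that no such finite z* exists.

z* = -2.3636.

With y'=λy (z=hλ):
  y_{n+1} = y_n + z·[12/13·y_n + 1/13·y_{n+1}] ⇒ (1 − 1/13z)y_{n+1} = (1 + 12/13z)y_n
  R(z) = (1 + 12/13z)/(1 − 1/13z).

Need |R(x)|<1, x<0.
x=-1.66: |R|=0.4720
R=−1: 1+12/13x = −1+1/13x ⇒ -11/13x=2 ⇒ x=2/(-11/13)=-2.3636
Confirm numerically:
  x=-1.938: |R|=0.68657 <1
  x=-1.931: |R|=0.68127 <1
  x=-1.284: |R|=0.16858 <1
  x=-1.147: |R|=0.05400 <1
  x=-2.904: |R|=1.37374 >1
  x=-2.632: |R|=1.18884 >1
So |R|<1 on (-2.3636, 0).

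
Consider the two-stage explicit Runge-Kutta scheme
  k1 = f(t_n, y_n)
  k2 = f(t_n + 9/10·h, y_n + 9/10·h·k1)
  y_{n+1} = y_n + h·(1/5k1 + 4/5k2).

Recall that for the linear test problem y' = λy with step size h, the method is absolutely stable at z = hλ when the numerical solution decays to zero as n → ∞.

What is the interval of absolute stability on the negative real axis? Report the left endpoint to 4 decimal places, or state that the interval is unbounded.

z∈(-1.3889,0).

Set f=λy, z=hλ:
  k1=λy_n ⇒ h·k1=z·y_n;  k2=λ(1+9/10z)y_n ⇒ h·k2=z(1+9/10z)y_n
  y_{n+1}/y_n = 1 + 1/5z + 4/5z(1+9/10z) = 1 + z + 18/25z²
  Hence R(z) = 1 + z + 18/25z².

Boundary: |R(x)|=1, x<0.
x=-1.23: |R|=0.8593
R=1: x+18/25x²=0 ⇒ x=−25/18=-1.3889; min R=1−1/(4·18/25)=0.6528>−1
Confirm numerically:
  x=-0.885: |R|=0.67892 <1
  x=-0.754: |R|=0.65533 <1
  x=-0.702: |R|=0.65282 <1
  x=-0.611: |R|=0.65779 <1
  x=-1.808: |R|=1.54558 >1
  x=-1.531: |R|=1.15665 >1
Interval (-1.3889, 0).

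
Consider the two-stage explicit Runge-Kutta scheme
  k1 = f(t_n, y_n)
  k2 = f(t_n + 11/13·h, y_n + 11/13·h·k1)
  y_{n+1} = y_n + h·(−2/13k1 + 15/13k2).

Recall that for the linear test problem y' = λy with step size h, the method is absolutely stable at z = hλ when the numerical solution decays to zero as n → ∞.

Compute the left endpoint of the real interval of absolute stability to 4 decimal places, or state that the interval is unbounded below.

z* = -1.0242.

With y'=λy (z=hλ):
  k1=λy_n ⇒ h·k1=z·y_n;  k2=λ(1+11/13z)y_n ⇒ h·k2=z(1+11/13z)y_n
  y_{n+1}/y_n = 1 − 2/13z + 15/13z(1+11/13z) = 1 + z + 165/169z²
  so R(z) = 1 + z + 165/169z².

Find x<0 with |R(x)|<1.
x=-1.54: |R|=1.7755
R=1: x+165/169x²=0 ⇒ x=−169/165=-1.0242; min R=1−1/(4·165/169)=0.7439>−1
Confirm numerically:
  x=-0.963: |R|=0.94242 <1
  x=-0.628: |R|=0.75705 <1
  x=-0.421: |R|=0.75205 <1
  x=-0.419: |R|=0.75241 <1
  x=-1.315: |R|=1.37330 >1
  x=-1.220: |R|=1.23317 >1
  x=-1.107: |R|=1.08944 >1
So |R|<1 on (-1.0242, 0).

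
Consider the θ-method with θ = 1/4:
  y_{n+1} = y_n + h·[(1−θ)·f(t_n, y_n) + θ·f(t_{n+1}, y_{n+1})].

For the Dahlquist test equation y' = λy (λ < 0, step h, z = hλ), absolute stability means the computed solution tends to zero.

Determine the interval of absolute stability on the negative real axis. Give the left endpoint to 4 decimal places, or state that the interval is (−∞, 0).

On y'=λy, z=hλ:
  y_{n+1} = y_n + z·[3/4·y_n + 1/4·y_{n+1}] ⇒ (1 − 1/4z)y_{n+1} = (1 + 3/4z)y_n
  ⇒ R(z) = (1 + 3/4z)/(1 − 1/4z).

Find x<0 with |R(x)|<1.
x=-1.75: |R|=0.2174
R=−1: 1+3/4x = −1+1/4x ⇒ -1/2x=2 ⇒ x=2/(-1/2)=-4.0000
Confirm numerically:
  x=-3.724: |R|=0.92853 <1
  x=-3.281: |R|=0.80250 <1
  x=-2.680: |R|=0.60479 <1
  x=-2.074: |R|=0.36582 <1
  x=-4.483: |R|=1.11387 >1
  x=-4.459: |R|=1.10852 >1
Stable set (-4.0000, 0).

(-4.0000, 0).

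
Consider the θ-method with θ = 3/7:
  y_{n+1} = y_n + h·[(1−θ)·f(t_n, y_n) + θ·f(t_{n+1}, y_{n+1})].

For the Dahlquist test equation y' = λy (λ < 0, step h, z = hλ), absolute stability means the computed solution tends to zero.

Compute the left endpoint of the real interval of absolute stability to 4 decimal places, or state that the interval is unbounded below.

z* = -14.0000.

Set f=λy, z=hλ:
  y_{n+1} = y_n + z·[4/7·y_n + 3/7·y_{n+1}] ⇒ (1 − 3/7z)y_{n+1} = (1 + 4/7z)y_n
  R(z) = (1 + 4/7z)/(1 − 3/7z).

Boundary: |R(x)|=1, x<0.
x=-1.01: |R|=0.2951
R=−1: 1+4/7x = −1+3/7x ⇒ -1/7x=2 ⇒ x=2/(-1/7)=-14.0000
Confirm numerically:
  x=-13.573: |R|=0.99105 <1
  x=-8.037: |R|=0.80833 <1
  x=-8.027: |R|=0.80782 <1
  x=-14.585: |R|=1.01153 >1
  x=-14.552: |R|=1.01090 >1
  x=-14.228: |R|=1.00459 >1
So |R|<1 on (-14.0000, 0).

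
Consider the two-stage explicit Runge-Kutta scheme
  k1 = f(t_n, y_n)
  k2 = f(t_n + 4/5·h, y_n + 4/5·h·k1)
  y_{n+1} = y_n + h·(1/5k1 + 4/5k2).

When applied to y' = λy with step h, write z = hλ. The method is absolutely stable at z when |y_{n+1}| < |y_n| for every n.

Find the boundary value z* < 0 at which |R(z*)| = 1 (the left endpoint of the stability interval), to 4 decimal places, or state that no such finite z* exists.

z* = -1.5625.

On y'=λy, z=hλ:
  k1=λy_n ⇒ h·k1=z·y_n;  k2=λ(1+4/5z)y_n ⇒ h·k2=z(1+4/5z)y_n
  y_{n+1}/y_n = 1 + 1/5z + 4/5z(1+4/5z) = 1 + z + 16/25z²
  so R(z) = 1 + z + 16/25z².

Boundary: |R(x)|=1, x<0.
x=-1.66: |R|=1.1036
R=1: x+16/25x²=0 ⇒ x=−25/16=-1.5625; min R=1−1/(4·16/25)=0.6094>−1
Confirm numerically:
  x=-1.449: |R|=0.89474 <1
  x=-1.406: |R|=0.85918 <1
  x=-0.629: |R|=0.62421 <1
  x=-2.045: |R|=1.63150 >1
  x=-1.804: |R|=1.27883 >1
Interval (-1.5625, 0).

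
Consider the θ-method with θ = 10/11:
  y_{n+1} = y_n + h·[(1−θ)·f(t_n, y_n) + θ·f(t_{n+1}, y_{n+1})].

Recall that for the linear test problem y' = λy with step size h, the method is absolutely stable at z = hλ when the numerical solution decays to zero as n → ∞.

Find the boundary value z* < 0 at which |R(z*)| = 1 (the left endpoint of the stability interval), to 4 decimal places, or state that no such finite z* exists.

Set f=λy, z=hλ:
  y_{n+1} = y_n + z·[1/11·y_n + 10/11·y_{n+1}] ⇒ (1 − 10/11z)y_{n+1} = (1 + 1/11z)y_n
  R(z) = (1 + 1/11z)/(1 − 10/11z).

Find x<0 with |R(x)|<1.
x=-0.44: |R|=0.6857
x=-2: |R|=0.2903
x=-10: |R|=0.0090
x=-100: |R|=0.0880
θ=10/11≥1/2 ⇒ |1+1/11x|<|1−10/11x| ∀x<0 ⇒ interval (−∞,0).

unbounded; (−∞, 0).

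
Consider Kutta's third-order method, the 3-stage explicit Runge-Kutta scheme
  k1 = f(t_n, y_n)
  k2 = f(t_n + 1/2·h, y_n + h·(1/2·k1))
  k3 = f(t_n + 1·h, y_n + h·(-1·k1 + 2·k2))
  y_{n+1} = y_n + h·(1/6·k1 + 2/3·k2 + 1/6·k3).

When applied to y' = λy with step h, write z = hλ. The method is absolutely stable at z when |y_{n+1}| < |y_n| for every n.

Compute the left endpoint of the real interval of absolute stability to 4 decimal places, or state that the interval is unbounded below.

On y'=λy, z=hλ:
  order 3, 3-stage ⇒ R(z)=1+z+z^2/2+z^3/6
  (e.g. R(-1.75)=-0.11198, |R|=0.11198)

Find x<0 with |R(x)|<1.
x=-1.75: |R|=0.1120
|R(-2.17)|=0.5186 |R(-1.19)|=0.2372 |R(-1.04)|=0.3133
Bisect:
  x_lo=-3.4074 |R|=3.1958  x_hi=-0.3363 |R|=0.7139
  mid=-1.87186 |R|=0.21305 →hi
  mid=-2.63964 |R|=1.22116 →lo
  mid=-2.25575 |R|=0.62457 →hi
  mid=-2.44770 |R|=0.89620 →hi
  mid=-2.54367 |R|=1.05157 →lo
  mid=-2.49568 |R|=0.97216 →hi
  mid=-2.51968 |R|=1.01143 →lo
  mid=-2.50768 |R|=0.99169 →hi
  ...
  [-2.51293,-2.51274] ⇒ x*=-2.5127
So |R|<1 on (-2.5127, 0).

left endpoint -2.5127.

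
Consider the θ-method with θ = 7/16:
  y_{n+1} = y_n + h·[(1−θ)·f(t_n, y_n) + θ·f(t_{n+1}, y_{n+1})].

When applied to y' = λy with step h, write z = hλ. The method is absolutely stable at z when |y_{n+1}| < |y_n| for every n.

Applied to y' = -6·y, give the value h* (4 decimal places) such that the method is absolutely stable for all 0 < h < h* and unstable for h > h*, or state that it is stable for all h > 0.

With y'=λy (z=hλ):
  y_{n+1} = y_n + z·[9/16·y_n + 7/16·y_{n+1}] ⇒ (1 − 7/16z)y_{n+1} = (1 + 9/16z)y_n
  ⇒ R(z) = (1 + 9/16z)/(1 − 7/16z).

Solve |R(x)|<1 on ℝ⁻.
x=-0.65: |R|=0.4939
R=−1: 1+9/16x = −1+7/16x ⇒ -1/8x=2 ⇒ x=2/(-1/8)=-16.0000
Confirm numerically:
  x=-15.922: |R|=0.99878 <1
  x=-12.367: |R|=0.92916 <1
  x=-12.225: |R|=0.92567 <1
  x=-9.609: |R|=0.84649 <1
  x=-16.559: |R|=1.00848 >1
  x=-16.039: |R|=1.00061 >1
  x=-16.032: |R|=1.00050 >1
So |R|<1 on (-16.0000, 0).

(-16.0000,0); λ=-6 ⇒ h* = (16)/6 = 2.6667.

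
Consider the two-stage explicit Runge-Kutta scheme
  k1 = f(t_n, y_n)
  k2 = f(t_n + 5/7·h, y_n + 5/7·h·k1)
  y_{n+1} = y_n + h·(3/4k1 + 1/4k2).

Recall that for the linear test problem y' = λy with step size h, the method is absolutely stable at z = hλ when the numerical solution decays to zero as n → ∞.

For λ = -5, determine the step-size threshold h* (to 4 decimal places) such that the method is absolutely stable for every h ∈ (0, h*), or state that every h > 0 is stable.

On y'=λy, z=hλ:
  k1=λy_n ⇒ h·k1=z·y_n;  k2=λ(1+5/7z)y_n ⇒ h·k2=z(1+5/7z)y_n
  y_{n+1}/y_n = 1 + 3/4z + 1/4z(1+5/7z) = 1 + z + 5/28z²
  so R(z) = 1 + z + 5/28z².

Need |R(x)|<1, x<0.
x=-1.33: |R|=0.0141
R=1: x+5/28x²=0 ⇒ x=−28/5=-5.6000; min R=1−1/(4·5/28)=-0.4000>−1
Confirm numerically:
  x=-4.615: |R|=0.18825 <1
  x=-2.573: |R|=0.39080 <1
  x=-2.290: |R|=0.35355 <1
  x=-5.887: |R|=1.30171 >1
  x=-5.832: |R|=1.24161 >1
  x=-5.768: |R|=1.17304 >1
Interval (-5.6000, 0).

(-5.6000,0); λ=-5 ⇒ h* = (28/5)/5 = 1.1200.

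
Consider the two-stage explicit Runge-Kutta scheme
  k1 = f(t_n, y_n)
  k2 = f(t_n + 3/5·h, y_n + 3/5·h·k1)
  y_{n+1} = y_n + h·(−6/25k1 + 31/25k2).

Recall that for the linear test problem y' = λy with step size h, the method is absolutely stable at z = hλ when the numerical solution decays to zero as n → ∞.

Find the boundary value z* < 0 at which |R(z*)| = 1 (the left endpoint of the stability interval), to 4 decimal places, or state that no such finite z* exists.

z* = -1.3441.

On y'=λy, z=hλ:
  k1=λy_n ⇒ h·k1=z·y_n;  k2=λ(1+3/5z)y_n ⇒ h·k2=z(1+3/5z)y_n
  y_{n+1}/y_n = 1 − 6/25z + 31/25z(1+3/5z) = 1 + z + 93/125z²
  so R(z) = 1 + z + 93/125z².

Need |R(x)|<1, x<0.
x=-0.53: |R|=0.6790
R=1: x+93/125x²=0 ⇒ x=−125/93=-1.3441; min R=1−1/(4·93/125)=0.6640>−1
Confirm numerically:
  x=-1.165: |R|=0.84478 <1
  x=-0.809: |R|=0.67793 <1
  x=-0.554: |R|=0.67435 <1
  x=-1.874: |R|=1.73884 >1
  x=-1.579: |R|=1.27597 >1
Stable set (-1.3441, 0).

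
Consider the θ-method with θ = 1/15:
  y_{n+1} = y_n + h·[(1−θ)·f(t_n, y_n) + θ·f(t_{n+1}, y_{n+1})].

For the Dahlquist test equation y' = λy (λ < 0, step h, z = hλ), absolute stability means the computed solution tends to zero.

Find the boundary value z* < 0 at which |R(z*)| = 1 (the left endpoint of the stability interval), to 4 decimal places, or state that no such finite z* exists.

left endpoint -2.3077.

Set f=λy, z=hλ:
  y_{n+1} = y_n + z·[14/15·y_n + 1/15·y_{n+1}] ⇒ (1 − 1/15z)y_{n+1} = (1 + 14/15z)y_n
  so R(z) = (1 + 14/15z)/(1 − 1/15z).

Boundary: |R(x)|=1, x<0.
x=-1.59: |R|=0.4376
R=−1: 1+14/15x = −1+1/15x ⇒ -13/15x=2 ⇒ x=2/(-13/15)=-2.3077
Confirm numerically:
  x=-2.038: |R|=0.79422 <1
  x=-1.793: |R|=0.60156 <1
  x=-1.621: |R|=0.46291 <1
  x=-1.601: |R|=0.44660 <1
  x=-2.800: |R|=1.35955 >1
  x=-2.629: |R|=1.23694 >1
So |R|<1 on (-2.3077, 0).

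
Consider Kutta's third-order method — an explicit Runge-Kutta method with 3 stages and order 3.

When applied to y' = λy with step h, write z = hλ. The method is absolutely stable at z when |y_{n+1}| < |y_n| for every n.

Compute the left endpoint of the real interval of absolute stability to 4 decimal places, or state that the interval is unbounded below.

left endpoint -2.5127.

Set f=λy, z=hλ:
  order 3, 3-stage ⇒ R(z)=1+z+z^2/2+z^3/6
  (e.g. R(-0.91)=0.37845, |R|=0.37845)

Solve |R(x)|<1 on ℝ⁻.
x=-0.91: |R|=0.3785
|R(-2.02)|=0.3535 |R(-1.23)|=0.2163 |R(-0.97)|=0.3483
Bisect:
  x_lo=-3.2674 |R|=2.7431  x_hi=-0.0999 |R|=0.9049
  mid=-1.68364 |R|=0.06174 →hi
  mid=-2.47550 |R|=0.93981 →hi
  mid=-2.87143 |R|=1.69476 →lo
  mid=-2.67347 |R|=1.28449 →lo
  mid=-2.57449 |R|=1.10444 →lo
  mid=-2.52499 |R|=1.02025 →lo
  mid=-2.50025 |R|=0.97957 →hi
  mid=-2.51262 |R|=0.99980 →hi
  ...
  [-2.51282,-2.51262] ⇒ x*=-2.5127
So |R|<1 on (-2.5127, 0).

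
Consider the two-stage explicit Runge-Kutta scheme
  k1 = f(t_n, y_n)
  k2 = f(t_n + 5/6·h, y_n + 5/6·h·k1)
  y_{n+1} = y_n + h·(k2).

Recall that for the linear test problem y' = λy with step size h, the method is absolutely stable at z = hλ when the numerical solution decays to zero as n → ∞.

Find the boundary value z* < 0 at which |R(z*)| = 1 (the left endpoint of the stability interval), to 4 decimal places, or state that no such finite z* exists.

With y'=λy (z=hλ):
  k1=λy_n ⇒ h·k1=z·y_n;  k2=λ(1+5/6z)y_n ⇒ h·k2=z(1+5/6z)y_n
  y_{n+1}/y_n = 1 + z(1+5/6z) = 1 + z + 5/6z²
  so R(z) = 1 + z + 5/6z².

Boundary: |R(x)|=1, x<0.
x=-0.75: |R|=0.7188
R=1: x+5/6x²=0 ⇒ x=−6/5=-1.2000; min R=1−1/(4·5/6)=0.7000>−1
Confirm numerically:
  x=-0.959: |R|=0.80740 <1
  x=-0.787: |R|=0.72914 <1
  x=-0.614: |R|=0.70016 <1
  x=-0.504: |R|=0.70768 <1
  x=-1.728: |R|=1.76032 >1
  x=-1.338: |R|=1.15387 >1
So |R|<1 on (-1.2000, 0).

left endpoint -1.2000.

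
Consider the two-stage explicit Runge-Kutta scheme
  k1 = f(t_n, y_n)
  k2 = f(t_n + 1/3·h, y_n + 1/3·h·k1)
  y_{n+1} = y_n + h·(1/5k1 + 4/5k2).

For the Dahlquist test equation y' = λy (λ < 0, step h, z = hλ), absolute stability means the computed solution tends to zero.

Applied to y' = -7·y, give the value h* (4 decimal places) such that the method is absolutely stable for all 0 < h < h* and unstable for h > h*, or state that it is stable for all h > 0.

(-3.7500,0); λ=-7 ⇒ h* = (15/4)/7 = 0.5357.

Test eqn y'=λy, z=hλ:
  k1=λy_n ⇒ h·k1=z·y_n;  k2=λ(1+1/3z)y_n ⇒ h·k2=z(1+1/3z)y_n
  y_{n+1}/y_n = 1 + 1/5z + 4/5z(1+1/3z) = 1 + z + 4/15z²
  so R(z) = 1 + z + 4/15z².

Need |R(x)|<1, x<0.
x=-0.8: |R|=0.3707
R=1: x+4/15x²=0 ⇒ x=−15/4=-3.7500; min R=1−1/(4·4/15)=0.0625>−1
Confirm numerically:
  x=-2.844: |R|=0.31289 <1
  x=-2.657: |R|=0.22557 <1
  x=-2.050: |R|=0.07067 <1
  x=-4.080: |R|=1.35904 >1
  x=-3.791: |R|=1.04145 >1
So |R|<1 on (-3.7500, 0).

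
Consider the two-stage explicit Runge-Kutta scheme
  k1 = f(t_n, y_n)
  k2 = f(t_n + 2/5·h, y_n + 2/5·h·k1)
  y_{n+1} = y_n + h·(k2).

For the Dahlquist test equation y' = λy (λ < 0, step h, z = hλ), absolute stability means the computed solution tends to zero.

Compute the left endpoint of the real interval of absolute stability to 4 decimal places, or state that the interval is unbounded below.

Test eqn y'=λy, z=hλ:
  k1=λy_n ⇒ h·k1=z·y_n;  k2=λ(1+2/5z)y_n ⇒ h·k2=z(1+2/5z)y_n
  y_{n+1}/y_n = 1 + z(1+2/5z) = 1 + z + 2/5z²
  so R(z) = 1 + z + 2/5z².

Boundary: |R(x)|=1, x<0.
x=-1.43: |R|=0.3880
R=1: x+2/5x²=0 ⇒ x=−5/2=-2.5000; min R=1−1/(4·2/5)=0.3750>−1
Confirm numerically:
  x=-2.441: |R|=0.94239 <1
  x=-2.393: |R|=0.89758 <1
  x=-2.130: |R|=0.68476 <1
  x=-3.070: |R|=1.69996 >1
  x=-2.895: |R|=1.45741 >1
  x=-2.766: |R|=1.29430 >1
So |R|<1 on (-2.5000, 0).

left endpoint -2.5000.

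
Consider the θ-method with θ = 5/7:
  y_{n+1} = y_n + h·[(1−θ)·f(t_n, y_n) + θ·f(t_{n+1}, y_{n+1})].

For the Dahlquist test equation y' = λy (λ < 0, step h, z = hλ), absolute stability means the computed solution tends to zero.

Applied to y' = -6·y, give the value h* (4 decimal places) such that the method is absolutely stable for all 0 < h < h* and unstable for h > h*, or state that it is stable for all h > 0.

unbounded; (−∞, 0). Any h>0 works for λ=-6.

Test eqn y'=λy, z=hλ:
  y_{n+1} = y_n + z·[2/7·y_n + 5/7·y_{n+1}] ⇒ (1 − 5/7z)y_{n+1} = (1 + 2/7z)y_n
  so R(z) = (1 + 2/7z)/(1 − 5/7z).

Find x<0 with |R(x)|<1.
x=-1.44: |R|=0.2901
x=-2: |R|=0.1765
x=-10: |R|=0.2281
x=-100: |R|=0.3807
θ=5/7≥1/2 ⇒ |1+2/7x|<|1−5/7x| ∀x<0 ⇒ interval (−∞,0).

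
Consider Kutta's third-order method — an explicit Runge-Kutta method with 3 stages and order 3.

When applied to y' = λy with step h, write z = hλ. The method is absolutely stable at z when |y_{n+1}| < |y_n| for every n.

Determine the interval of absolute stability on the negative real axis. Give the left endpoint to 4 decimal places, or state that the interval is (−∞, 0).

(-2.5127, 0).

Set f=λy, z=hλ:
  order 3, 3-stage ⇒ R(z)=1+z+z^2/2+z^3/6
  (e.g. R(-1.31)=0.17337, |R|=0.17337)

Need |R(x)|<1, x<0.
x=-1.31: |R|=0.1734
|R(-2.07)|=0.4058 |R(-1.51)|=0.0562 |R(-0.94)|=0.3634
Bisect:
  x_lo=-3.1517 |R|=2.4030  x_hi=-0.3686 |R|=0.6910
  mid=-1.76015 |R|=0.11995 →hi
  mid=-2.45595 |R|=0.90902 →hi
  mid=-2.80385 |R|=1.54683 →lo
  mid=-2.62990 |R|=1.20327 →lo
  mid=-2.54292 |R|=1.05031 →lo
  mid=-2.49944 |R|=0.97825 →hi
  mid=-2.52118 |R|=1.01392 →lo
  mid=-2.51031 |R|=0.99600 →hi
  mid=-2.51574 |R|=1.00494 →lo
  ...
  [-2.51286,-2.51269] ⇒ x*=-2.5127
Interval (-2.5127, 0).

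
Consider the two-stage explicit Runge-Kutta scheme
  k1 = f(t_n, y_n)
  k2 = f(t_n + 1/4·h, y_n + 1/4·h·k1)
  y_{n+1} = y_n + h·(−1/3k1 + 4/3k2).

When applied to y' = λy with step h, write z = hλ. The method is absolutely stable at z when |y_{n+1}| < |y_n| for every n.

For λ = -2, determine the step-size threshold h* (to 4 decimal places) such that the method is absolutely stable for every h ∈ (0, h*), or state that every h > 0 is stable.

Test eqn y'=λy, z=hλ:
  k1=λy_n ⇒ h·k1=z·y_n;  k2=λ(1+1/4z)y_n ⇒ h·k2=z(1+1/4z)y_n
  y_{n+1}/y_n = 1 − 1/3z + 4/3z(1+1/4z) = 1 + z + 1/3z²
  so R(z) = 1 + z + 1/3z².

Boundary: |R(x)|=1, x<0.
x=-1.06: |R|=0.3145
R=1: x+1/3x²=0 ⇒ x=−3=-3.0000; min R=1−1/(4·1/3)=0.2500>−1
Confirm numerically:
  x=-2.848: |R|=0.85570 <1
  x=-2.434: |R|=0.54079 <1
  x=-1.908: |R|=0.30549 <1
  x=-1.446: |R|=0.25097 <1
  x=-3.389: |R|=1.43944 >1
  x=-3.300: |R|=1.33000 >1
So |R|<1 on (-3.0000, 0).

(-3.0000,0); λ=-2 ⇒ h* = (3)/2 = 1.5000.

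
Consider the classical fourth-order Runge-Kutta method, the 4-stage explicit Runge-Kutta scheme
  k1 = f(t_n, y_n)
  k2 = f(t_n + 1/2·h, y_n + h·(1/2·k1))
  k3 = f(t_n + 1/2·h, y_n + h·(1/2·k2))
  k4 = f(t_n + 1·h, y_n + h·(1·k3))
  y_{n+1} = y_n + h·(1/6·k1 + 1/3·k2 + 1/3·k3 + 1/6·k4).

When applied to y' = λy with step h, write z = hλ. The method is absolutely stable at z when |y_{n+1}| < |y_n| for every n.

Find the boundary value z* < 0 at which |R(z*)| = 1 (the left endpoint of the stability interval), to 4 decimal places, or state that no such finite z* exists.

On y'=λy, z=hλ:
  order 4, 4-stage ⇒ R(z)=1+z+z^2/2+z^3/6+z^4/24
  (e.g. R(-1.53)=0.27185, |R|=0.27185)

Solve |R(x)|<1 on ℝ⁻.
x=-1.53: |R|=0.2718
|R(-3.03)|=1.4361 |R(-2.88)|=1.1524 |R(-1.27)|=0.3034
Bisect:
  x_lo=-3.6262 |R|=3.2060  x_hi=-0.1782 |R|=0.8367
  mid=-1.90224 |R|=0.30537 →hi
  mid=-2.76424 |R|=0.96872 →hi
  mid=-3.19524 |R|=1.81567 →lo
  mid=-2.97974 |R|=1.33499 →lo
  mid=-2.87199 |R|=1.13877 →lo
  mid=-2.81811 |R|=1.05062 →lo
  mid=-2.79118 |R|=1.00891 →lo
  mid=-2.77771 |R|=0.98862 →hi
  ...
  [-2.78549,-2.78528] ⇒ x*=-2.7853
Interval (-2.7853, 0).

left endpoint -2.7853.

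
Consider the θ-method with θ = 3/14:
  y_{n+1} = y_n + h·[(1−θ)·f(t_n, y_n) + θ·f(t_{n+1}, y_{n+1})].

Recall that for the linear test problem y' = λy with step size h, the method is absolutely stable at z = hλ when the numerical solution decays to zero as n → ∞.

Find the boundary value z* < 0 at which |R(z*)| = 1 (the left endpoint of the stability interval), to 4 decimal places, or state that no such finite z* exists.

left endpoint -3.5000.

Set f=λy, z=hλ:
  y_{n+1} = y_n + z·[11/14·y_n + 3/14·y_{n+1}] ⇒ (1 − 3/14z)y_{n+1} = (1 + 11/14z)y_n
  R(z) = (1 + 11/14z)/(1 − 3/14z).

Boundary: |R(x)|=1, x<0.
x=-0.37: |R|=0.6572
R=−1: 1+11/14x = −1+3/14x ⇒ -4/7x=2 ⇒ x=2/(-4/7)=-3.5000
Confirm numerically:
  x=-2.467: |R|=0.61385 <1
  x=-2.368: |R|=0.57089 <1
  x=-1.482: |R|=0.12480 <1
  x=-4.051: |R|=1.16855 >1
  x=-3.618: |R|=1.03798 >1
  x=-3.580: |R|=1.02587 >1
So |R|<1 on (-3.5000, 0).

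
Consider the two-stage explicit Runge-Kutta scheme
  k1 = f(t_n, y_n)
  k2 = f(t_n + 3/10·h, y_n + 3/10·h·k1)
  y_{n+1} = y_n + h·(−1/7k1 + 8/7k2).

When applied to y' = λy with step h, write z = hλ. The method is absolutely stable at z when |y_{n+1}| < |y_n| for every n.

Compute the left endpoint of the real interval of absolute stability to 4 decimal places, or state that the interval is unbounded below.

Test eqn y'=λy, z=hλ:
  k1=λy_n ⇒ h·k1=z·y_n;  k2=λ(1+3/10z)y_n ⇒ h·k2=z(1+3/10z)y_n
  y_{n+1}/y_n = 1 − 1/7z + 8/7z(1+3/10z) = 1 + z + 12/35z²
  R(z) = 1 + z + 12/35z².

Find x<0 with |R(x)|<1.
x=-1.68: |R|=0.2877
R=1: x+12/35x²=0 ⇒ x=−35/12=-2.9167; min R=1−1/(4·12/35)=0.2708>−1
Confirm numerically:
  x=-2.586: |R|=0.70682 <1
  x=-2.268: |R|=0.49560 <1
  x=-1.867: |R|=0.32809 <1
  x=-1.269: |R|=0.28312 <1
  x=-3.125: |R|=1.22321 >1
  x=-2.987: |R|=1.07203 >1
Stable set (-2.9167, 0).

left endpoint -2.9167.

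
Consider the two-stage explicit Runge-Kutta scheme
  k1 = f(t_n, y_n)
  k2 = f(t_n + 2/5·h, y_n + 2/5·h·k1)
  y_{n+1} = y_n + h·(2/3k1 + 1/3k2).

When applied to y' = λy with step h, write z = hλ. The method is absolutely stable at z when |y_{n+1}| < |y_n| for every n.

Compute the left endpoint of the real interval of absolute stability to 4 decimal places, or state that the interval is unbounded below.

On y'=λy, z=hλ:
  k1=λy_n ⇒ h·k1=z·y_n;  k2=λ(1+2/5z)y_n ⇒ h·k2=z(1+2/5z)y_n
  y_{n+1}/y_n = 1 + 2/3z + 1/3z(1+2/5z) = 1 + z + 2/15z²
  Hence R(z) = 1 + z + 2/15z².

Find x<0 with |R(x)|<1.
x=-1.49: |R|=0.1940
R=1: x+2/15x²=0 ⇒ x=−15/2=-7.5000; min R=1−1/(4·2/15)=-0.8750>−1
Confirm numerically:
  x=-6.063: |R|=0.16167 <1
  x=-4.102: |R|=0.85848 <1
  x=-3.413: |R|=0.85986 <1
  x=-7.995: |R|=1.52767 >1
  x=-7.920: |R|=1.44352 >1
  x=-7.753: |R|=1.26153 >1
So |R|<1 on (-7.5000, 0).

left endpoint -7.5000.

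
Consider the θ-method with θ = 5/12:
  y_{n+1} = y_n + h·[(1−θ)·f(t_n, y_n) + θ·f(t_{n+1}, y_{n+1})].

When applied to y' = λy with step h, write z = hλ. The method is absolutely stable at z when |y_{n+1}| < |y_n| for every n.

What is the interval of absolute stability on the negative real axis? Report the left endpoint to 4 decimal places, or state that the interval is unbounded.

z∈(-12.0000,0).

On y'=λy, z=hλ:
  y_{n+1} = y_n + z·[7/12·y_n + 5/12·y_{n+1}] ⇒ (1 − 5/12z)y_{n+1} = (1 + 7/12z)y_n
  Hence R(z) = (1 + 7/12z)/(1 − 5/12z).

Need |R(x)|<1, x<0.
x=-0.71: |R|=0.4521
R=−1: 1+7/12x = −1+5/12x ⇒ -1/6x=2 ⇒ x=2/(-1/6)=-12.0000
Confirm numerically:
  x=-10.990: |R|=0.96983 <1
  x=-9.647: |R|=0.92187 <1
  x=-5.728: |R|=0.69134 <1
  x=-12.503: |R|=1.01350 >1
  x=-12.394: |R|=1.01065 >1
  x=-12.289: |R|=1.00787 >1
So |R|<1 on (-12.0000, 0).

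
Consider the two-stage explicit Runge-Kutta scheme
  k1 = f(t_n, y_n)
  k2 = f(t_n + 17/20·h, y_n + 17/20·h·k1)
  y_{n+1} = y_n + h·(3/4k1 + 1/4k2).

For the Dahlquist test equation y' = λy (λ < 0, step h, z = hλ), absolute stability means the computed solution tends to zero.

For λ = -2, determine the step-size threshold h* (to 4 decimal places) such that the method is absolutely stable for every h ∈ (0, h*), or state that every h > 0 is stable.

With y'=λy (z=hλ):
  k1=λy_n ⇒ h·k1=z·y_n;  k2=λ(1+17/20z)y_n ⇒ h·k2=z(1+17/20z)y_n
  y_{n+1}/y_n = 1 + 3/4z + 1/4z(1+17/20z) = 1 + z + 17/80z²
  so R(z) = 1 + z + 17/80z².

Find x<0 with |R(x)|<1.
x=-1.01: |R|=0.2068
R=1: x+17/80x²=0 ⇒ x=−80/17=-4.7059; min R=1−1/(4·17/80)=-0.1765>−1
Confirm numerically:
  x=-3.787: |R|=0.26054 <1
  x=-3.633: |R|=0.17172 <1
  x=-3.170: |R|=0.03461 <1
  x=-5.019: |R|=1.33395 >1
  x=-4.899: |R|=1.20104 >1
Stable set (-4.7059, 0).

(-4.7059,0); λ=-2 ⇒ h* = (80/17)/2 = 2.3529.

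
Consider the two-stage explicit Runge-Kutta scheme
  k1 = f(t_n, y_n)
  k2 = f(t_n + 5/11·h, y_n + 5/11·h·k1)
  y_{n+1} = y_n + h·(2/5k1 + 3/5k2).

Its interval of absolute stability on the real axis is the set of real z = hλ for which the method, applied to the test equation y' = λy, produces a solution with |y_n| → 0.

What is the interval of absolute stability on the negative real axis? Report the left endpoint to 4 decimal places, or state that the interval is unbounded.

z∈(-3.6667,0).

Test eqn y'=λy, z=hλ:
  k1=λy_n ⇒ h·k1=z·y_n;  k2=λ(1+5/11z)y_n ⇒ h·k2=z(1+5/11z)y_n
  y_{n+1}/y_n = 1 + 2/5z + 3/5z(1+5/11z) = 1 + z + 3/11z²
  so R(z) = 1 + z + 3/11z².

Boundary: |R(x)|=1, x<0.
x=-1.37: |R|=0.1419
R=1: x+3/11x²=0 ⇒ x=−11/3=-3.6667; min R=1−1/(4·3/11)=0.0833>−1
Confirm numerically:
  x=-3.420: |R|=0.76993 <1
  x=-3.416: |R|=0.76647 <1
  x=-2.620: |R|=0.25211 <1
  x=-4.240: |R|=1.66298 >1
  x=-4.085: |R|=1.46606 >1
  x=-3.760: |R|=1.09571 >1
Interval (-3.6667, 0).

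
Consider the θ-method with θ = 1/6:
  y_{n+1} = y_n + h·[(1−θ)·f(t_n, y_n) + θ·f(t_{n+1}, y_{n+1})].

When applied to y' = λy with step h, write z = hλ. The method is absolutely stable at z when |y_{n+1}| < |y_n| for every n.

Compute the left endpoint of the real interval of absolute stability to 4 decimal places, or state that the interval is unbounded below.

z* = -3.0000.

With y'=λy (z=hλ):
  y_{n+1} = y_n + z·[5/6·y_n + 1/6·y_{n+1}] ⇒ (1 − 1/6z)y_{n+1} = (1 + 5/6z)y_n
  ⇒ R(z) = (1 + 5/6z)/(1 − 1/6z).

Boundary: |R(x)|=1, x<0.
x=-1.28: |R|=0.0549
R=−1: 1+5/6x = −1+1/6x ⇒ -2/3x=2 ⇒ x=2/(-2/3)=-3.0000
Confirm numerically:
  x=-2.901: |R|=0.95551 <1
  x=-1.646: |R|=0.29166 <1
  x=-1.301: |R|=0.06917 <1
  x=-3.595: |R|=1.24805 >1
  x=-3.471: |R|=1.19892 >1
  x=-3.245: |R|=1.10600 >1
Interval (-3.0000, 0).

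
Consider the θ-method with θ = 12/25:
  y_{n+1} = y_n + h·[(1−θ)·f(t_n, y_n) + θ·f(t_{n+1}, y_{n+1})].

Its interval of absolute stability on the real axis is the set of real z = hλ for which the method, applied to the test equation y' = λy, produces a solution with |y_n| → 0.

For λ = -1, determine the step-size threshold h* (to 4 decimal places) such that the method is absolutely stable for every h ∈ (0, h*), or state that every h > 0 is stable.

(-50.0000,0); λ=-1 ⇒ h* = (50)/1 = 50.0000.

With y'=λy (z=hλ):
  y_{n+1} = y_n + z·[13/25·y_n + 12/25·y_{n+1}] ⇒ (1 − 12/25z)y_{n+1} = (1 + 13/25z)y_n
  Hence R(z) = (1 + 13/25z)/(1 − 12/25z).

Find x<0 with |R(x)|<1.
x=-0.47: |R|=0.6165
R=−1: 1+13/25x = −1+12/25x ⇒ -1/25x=2 ⇒ x=2/(-1/25)=-50.0000
Confirm numerically:
  x=-42.778: |R|=0.98658 <1
  x=-41.761: |R|=0.98434 <1
  x=-20.504: |R|=0.89118 <1
  x=-50.583: |R|=1.00092 >1
  x=-50.410: |R|=1.00065 >1
So |R|<1 on (-50.0000, 0).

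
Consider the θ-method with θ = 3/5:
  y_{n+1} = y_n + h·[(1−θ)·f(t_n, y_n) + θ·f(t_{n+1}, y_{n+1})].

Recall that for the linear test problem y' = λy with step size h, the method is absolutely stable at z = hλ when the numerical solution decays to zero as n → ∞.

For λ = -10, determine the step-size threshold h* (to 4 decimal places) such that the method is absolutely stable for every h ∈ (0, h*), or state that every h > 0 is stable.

Test eqn y'=λy, z=hλ:
  y_{n+1} = y_n + z·[2/5·y_n + 3/5·y_{n+1}] ⇒ (1 − 3/5z)y_{n+1} = (1 + 2/5z)y_n
  so R(z) = (1 + 2/5z)/(1 − 3/5z).

Find x<0 with |R(x)|<1.
x=-0.7: |R|=0.5070
x=-2: |R|=0.0909
x=-10: |R|=0.4286
x=-100: |R|=0.6393
θ=3/5≥1/2 ⇒ |1+2/5x|<|1−3/5x| ∀x<0 ⇒ stable on all of ℝ⁻.

(−∞, 0) — no finite endpoint. Any h>0 works for λ=-10.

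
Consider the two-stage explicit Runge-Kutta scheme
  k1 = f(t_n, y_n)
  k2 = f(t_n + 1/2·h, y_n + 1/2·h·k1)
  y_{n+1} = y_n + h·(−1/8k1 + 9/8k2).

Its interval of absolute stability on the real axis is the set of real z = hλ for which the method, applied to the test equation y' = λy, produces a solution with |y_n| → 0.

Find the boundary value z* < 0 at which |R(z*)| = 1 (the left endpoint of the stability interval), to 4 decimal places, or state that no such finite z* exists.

left endpoint -1.7778.

With y'=λy (z=hλ):
  k1=λy_n ⇒ h·k1=z·y_n;  k2=λ(1+1/2z)y_n ⇒ h·k2=z(1+1/2z)y_n
  y_{n+1}/y_n = 1 − 1/8z + 9/8z(1+1/2z) = 1 + z + 9/16z²
  ⇒ R(z) = 1 + z + 9/16z².

Find x<0 with |R(x)|<1.
x=-1.17: |R|=0.6000
R=1: x+9/16x²=0 ⇒ x=−16/9=-1.7778; min R=1−1/(4·9/16)=0.5556>−1
Confirm numerically:
  x=-1.713: |R|=0.93758 <1
  x=-1.641: |R|=0.87375 <1
  x=-1.172: |R|=0.60064 <1
  x=-2.363: |R|=1.77787 >1
  x=-2.248: |R|=1.59460 >1
  x=-2.000: |R|=1.25000 >1
So |R|<1 on (-1.7778, 0).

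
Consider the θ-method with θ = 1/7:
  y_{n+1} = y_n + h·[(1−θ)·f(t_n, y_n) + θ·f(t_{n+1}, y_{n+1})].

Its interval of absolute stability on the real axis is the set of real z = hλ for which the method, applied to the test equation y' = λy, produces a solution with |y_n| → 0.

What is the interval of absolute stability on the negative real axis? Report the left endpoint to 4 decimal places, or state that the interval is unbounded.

z∈(-2.8000,0).

On y'=λy, z=hλ:
  y_{n+1} = y_n + z·[6/7·y_n + 1/7·y_{n+1}] ⇒ (1 − 1/7z)y_{n+1} = (1 + 6/7z)y_n
  R(z) = (1 + 6/7z)/(1 − 1/7z).

Need |R(x)|<1, x<0.
x=-0.85: |R|=0.2420
R=−1: 1+6/7x = −1+1/7x ⇒ -5/7x=2 ⇒ x=2/(-5/7)=-2.8000
Confirm numerically:
  x=-2.090: |R|=0.60946 <1
  x=-1.662: |R|=0.34311 <1
  x=-1.253: |R|=0.06277 <1
  x=-3.384: |R|=1.28120 >1
  x=-3.041: |R|=1.12001 >1
Interval (-2.8000, 0).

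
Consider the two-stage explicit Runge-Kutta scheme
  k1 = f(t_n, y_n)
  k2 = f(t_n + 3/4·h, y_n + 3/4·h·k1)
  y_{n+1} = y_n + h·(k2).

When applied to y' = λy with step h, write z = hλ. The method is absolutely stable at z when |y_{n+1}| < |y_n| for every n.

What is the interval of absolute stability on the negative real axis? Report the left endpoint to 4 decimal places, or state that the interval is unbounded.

Set f=λy, z=hλ:
  k1=λy_n ⇒ h·k1=z·y_n;  k2=λ(1+3/4z)y_n ⇒ h·k2=z(1+3/4z)y_n
  y_{n+1}/y_n = 1 + z(1+3/4z) = 1 + z + 3/4z²
  so R(z) = 1 + z + 3/4z².

Solve |R(x)|<1 on ℝ⁻.
x=-0.36: |R|=0.7372
R=1: x+3/4x²=0 ⇒ x=−4/3=-1.3333; min R=1−1/(4·3/4)=0.6667>−1
Confirm numerically:
  x=-1.190: |R|=0.87207 <1
  x=-1.021: |R|=0.76083 <1
  x=-1.017: |R|=0.75872 <1
  x=-0.921: |R|=0.71518 <1
  x=-1.738: |R|=1.52748 >1
  x=-1.714: |R|=1.48935 >1
  x=-1.449: |R|=1.12570 >1
Interval (-1.3333, 0).

(-1.3333, 0).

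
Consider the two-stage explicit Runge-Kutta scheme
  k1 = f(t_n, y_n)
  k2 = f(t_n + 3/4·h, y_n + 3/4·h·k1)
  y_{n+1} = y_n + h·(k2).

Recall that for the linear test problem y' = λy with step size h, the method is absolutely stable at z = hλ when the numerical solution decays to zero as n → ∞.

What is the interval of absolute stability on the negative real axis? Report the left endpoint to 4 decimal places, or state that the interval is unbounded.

(-1.3333, 0).

With y'=λy (z=hλ):
  k1=λy_n ⇒ h·k1=z·y_n;  k2=λ(1+3/4z)y_n ⇒ h·k2=z(1+3/4z)y_n
  y_{n+1}/y_n = 1 + z(1+3/4z) = 1 + z + 3/4z²
  R(z) = 1 + z + 3/4z².

Solve |R(x)|<1 on ℝ⁻.
x=-0.81: |R|=0.6821
R=1: x+3/4x²=0 ⇒ x=−4/3=-1.3333; min R=1−1/(4·3/4)=0.6667>−1
Confirm numerically:
  x=-1.133: |R|=0.82977 <1
  x=-1.016: |R|=0.75819 <1
  x=-0.871: |R|=0.69798 <1
  x=-0.581: |R|=0.67217 <1
  x=-1.835: |R|=1.69042 >1
  x=-1.573: |R|=1.28275 >1
  x=-1.377: |R|=1.04510 >1
Stable set (-1.3333, 0).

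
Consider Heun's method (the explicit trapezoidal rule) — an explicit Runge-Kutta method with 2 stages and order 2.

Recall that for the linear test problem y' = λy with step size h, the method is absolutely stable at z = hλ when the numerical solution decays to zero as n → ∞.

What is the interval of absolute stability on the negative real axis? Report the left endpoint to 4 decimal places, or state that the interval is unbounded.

Set f=λy, z=hλ:
  order 2, 2-stage ⇒ R(z)=1+z+z^2/2
  (e.g. R(-0.5)=0.62500, |R|=0.62500)

Solve |R(x)|<1 on ℝ⁻.
x=-0.5: |R|=0.6250
|R(-2.08)|=1.0832 |R(-1.16)|=0.5128 |R(-0.96)|=0.5008
Bisect:
  x_lo=-2.6858 |R|=1.9209  x_hi=-0.0647 |R|=0.9374
  mid=-1.37522 |R|=0.57039 →hi
  mid=-2.03050 |R|=1.03096 →lo
  mid=-1.70286 |R|=0.74700 →hi
  mid=-1.86668 |R|=0.87556 →hi
  mid=-1.94859 |R|=0.94991 →hi
  mid=-1.98954 |R|=0.98960 →hi
  mid=-2.01002 |R|=1.01007 →lo
  mid=-1.99978 |R|=0.99978 →hi
  mid=-2.00490 |R|=1.00491 →lo
  ...
  [-2.00010,-1.99994] ⇒ x*=-2.0000
So |R|<1 on (-2.0000, 0).

(-2.0000, 0).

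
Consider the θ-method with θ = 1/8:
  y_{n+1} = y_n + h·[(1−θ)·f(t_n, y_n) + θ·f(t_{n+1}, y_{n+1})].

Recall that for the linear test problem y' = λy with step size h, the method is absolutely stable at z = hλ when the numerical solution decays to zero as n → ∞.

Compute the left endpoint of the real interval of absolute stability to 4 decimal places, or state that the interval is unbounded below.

Test eqn y'=λy, z=hλ:
  y_{n+1} = y_n + z·[7/8·y_n + 1/8·y_{n+1}] ⇒ (1 − 1/8z)y_{n+1} = (1 + 7/8z)y_n
  Hence R(z) = (1 + 7/8z)/(1 − 1/8z).

Boundary: |R(x)|=1, x<0.
x=-1.2: |R|=0.0435
R=−1: 1+7/8x = −1+1/8x ⇒ -3/4x=2 ⇒ x=2/(-3/4)=-2.6667
Confirm numerically:
  x=-2.312: |R|=0.79364 <1
  x=-2.043: |R|=0.62740 <1
  x=-1.585: |R|=0.32290 <1
  x=-1.106: |R|=0.02833 <1
  x=-3.233: |R|=1.30250 >1
  x=-3.167: |R|=1.26883 >1
So |R|<1 on (-2.6667, 0).

z* = -2.6667.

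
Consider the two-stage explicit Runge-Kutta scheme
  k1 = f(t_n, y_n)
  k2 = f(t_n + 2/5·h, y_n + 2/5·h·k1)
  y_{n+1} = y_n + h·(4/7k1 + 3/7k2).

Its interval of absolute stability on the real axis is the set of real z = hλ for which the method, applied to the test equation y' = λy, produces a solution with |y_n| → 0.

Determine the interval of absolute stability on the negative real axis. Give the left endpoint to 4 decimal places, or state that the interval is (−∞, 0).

(-5.8333, 0).

Set f=λy, z=hλ:
  k1=λy_n ⇒ h·k1=z·y_n;  k2=λ(1+2/5z)y_n ⇒ h·k2=z(1+2/5z)y_n
  y_{n+1}/y_n = 1 + 4/7z + 3/7z(1+2/5z) = 1 + z + 6/35z²
  R(z) = 1 + z + 6/35z².

Boundary: |R(x)|=1, x<0.
x=-1.56: |R|=0.1428
R=1: x+6/35x²=0 ⇒ x=−35/6=-5.8333; min R=1−1/(4·6/35)=-0.4583>−1
Confirm numerically:
  x=-5.751: |R|=0.91883 <1
  x=-4.446: |R|=0.05739 <1
  x=-3.734: |R|=0.34381 <1
  x=-3.564: |R|=0.38650 <1
  x=-6.420: |R|=1.64567 >1
  x=-6.077: |R|=1.25384 >1
Stable set (-5.8333, 0).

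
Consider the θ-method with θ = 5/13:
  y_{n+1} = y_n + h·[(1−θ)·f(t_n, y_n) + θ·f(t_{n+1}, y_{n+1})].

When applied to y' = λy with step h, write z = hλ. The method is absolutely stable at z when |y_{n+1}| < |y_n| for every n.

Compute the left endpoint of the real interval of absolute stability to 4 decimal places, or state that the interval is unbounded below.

With y'=λy (z=hλ):
  y_{n+1} = y_n + z·[8/13·y_n + 5/13·y_{n+1}] ⇒ (1 − 5/13z)y_{n+1} = (1 + 8/13z)y_n
  so R(z) = (1 + 8/13z)/(1 − 5/13z).

Find x<0 with |R(x)|<1.
x=-0.33: |R|=0.7072
R=−1: 1+8/13x = −1+5/13x ⇒ -3/13x=2 ⇒ x=2/(-3/13)=-8.6667
Confirm numerically:
  x=-7.283: |R|=0.91600 <1
  x=-5.994: |R|=0.81340 <1
  x=-4.364: |R|=0.62929 <1
  x=-3.785: |R|=0.54127 <1
  x=-8.949: |R|=1.01467 >1
  x=-8.848: |R|=1.00950 >1
Interval (-8.6667, 0).

z* = -8.6667.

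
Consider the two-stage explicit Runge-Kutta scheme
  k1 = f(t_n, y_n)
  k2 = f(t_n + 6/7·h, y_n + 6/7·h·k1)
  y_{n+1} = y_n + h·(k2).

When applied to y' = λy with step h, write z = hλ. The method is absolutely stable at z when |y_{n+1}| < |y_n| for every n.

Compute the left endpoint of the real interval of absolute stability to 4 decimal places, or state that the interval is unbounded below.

With y'=λy (z=hλ):
  k1=λy_n ⇒ h·k1=z·y_n;  k2=λ(1+6/7z)y_n ⇒ h·k2=z(1+6/7z)y_n
  y_{n+1}/y_n = 1 + z(1+6/7z) = 1 + z + 6/7z²
  Hence R(z) = 1 + z + 6/7z².

Solve |R(x)|<1 on ℝ⁻.
x=-0.7: |R|=0.7200
R=1: x+6/7x²=0 ⇒ x=−7/6=-1.1667; min R=1−1/(4·6/7)=0.7083>−1
Confirm numerically:
  x=-1.024: |R|=0.87478 <1
  x=-0.942: |R|=0.81860 <1
  x=-0.485: |R|=0.71662 <1
  x=-1.562: |R|=1.52929 >1
  x=-1.412: |R|=1.29692 >1
Interval (-1.1667, 0).

left endpoint -1.1667.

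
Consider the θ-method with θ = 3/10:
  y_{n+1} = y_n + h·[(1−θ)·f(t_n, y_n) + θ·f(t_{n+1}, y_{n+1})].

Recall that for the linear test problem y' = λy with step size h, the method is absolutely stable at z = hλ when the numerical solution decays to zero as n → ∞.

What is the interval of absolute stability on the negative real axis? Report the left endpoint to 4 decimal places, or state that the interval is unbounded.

z∈(-5.0000,0).

On y'=λy, z=hλ:
  y_{n+1} = y_n + z·[7/10·y_n + 3/10·y_{n+1}] ⇒ (1 − 3/10z)y_{n+1} = (1 + 7/10z)y_n
  ⇒ R(z) = (1 + 7/10z)/(1 − 3/10z).

Solve |R(x)|<1 on ℝ⁻.
x=-0.62: |R|=0.4772
R=−1: 1+7/10x = −1+3/10x ⇒ -2/5x=2 ⇒ x=2/(-2/5)=-5.0000
Confirm numerically:
  x=-4.435: |R|=0.90303 <1
  x=-3.988: |R|=0.81570 <1
  x=-2.120: |R|=0.29584 <1
  x=-5.599: |R|=1.08941 >1
  x=-5.572: |R|=1.08564 >1
  x=-5.360: |R|=1.05521 >1
Stable set (-5.0000, 0).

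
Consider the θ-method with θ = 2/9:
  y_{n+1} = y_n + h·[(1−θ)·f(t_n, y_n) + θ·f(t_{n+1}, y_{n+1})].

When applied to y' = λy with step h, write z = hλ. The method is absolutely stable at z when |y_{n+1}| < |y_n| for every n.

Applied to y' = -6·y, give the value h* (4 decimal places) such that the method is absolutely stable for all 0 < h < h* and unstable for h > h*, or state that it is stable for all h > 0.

On y'=λy, z=hλ:
  y_{n+1} = y_n + z·[7/9·y_n + 2/9·y_{n+1}] ⇒ (1 − 2/9z)y_{n+1} = (1 + 7/9z)y_n
  R(z) = (1 + 7/9z)/(1 − 2/9z).

Solve |R(x)|<1 on ℝ⁻.
x=-1.03: |R|=0.1618
R=−1: 1+7/9x = −1+2/9x ⇒ -5/9x=2 ⇒ x=2/(-5/9)=-3.6000
Confirm numerically:
  x=-3.413: |R|=0.94092 <1
  x=-2.394: |R|=0.56266 <1
  x=-2.113: |R|=0.43785 <1
  x=-2.103: |R|=0.43321 <1
  x=-4.077: |R|=1.13903 >1
  x=-3.869: |R|=1.08036 >1
  x=-3.781: |R|=1.05464 >1
Stable set (-3.6000, 0).

(-3.6000,0); λ=-6 ⇒ h* = (18/5)/6 = 0.6000.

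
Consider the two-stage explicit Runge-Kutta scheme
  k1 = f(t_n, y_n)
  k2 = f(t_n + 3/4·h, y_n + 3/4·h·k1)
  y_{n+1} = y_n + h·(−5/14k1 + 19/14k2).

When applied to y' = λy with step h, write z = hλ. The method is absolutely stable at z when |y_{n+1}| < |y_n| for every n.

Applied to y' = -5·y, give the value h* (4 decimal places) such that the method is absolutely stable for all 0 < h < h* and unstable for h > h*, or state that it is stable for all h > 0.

Test eqn y'=λy, z=hλ:
  k1=λy_n ⇒ h·k1=z·y_n;  k2=λ(1+3/4z)y_n ⇒ h·k2=z(1+3/4z)y_n
  y_{n+1}/y_n = 1 − 5/14z + 19/14z(1+3/4z) = 1 + z + 57/56z²
  so R(z) = 1 + z + 57/56z².

Need |R(x)|<1, x<0.
x=-0.85: |R|=0.8854
R=1: x+57/56x²=0 ⇒ x=−56/57=-0.9825; min R=1−1/(4·57/56)=0.7544>−1
Confirm numerically:
  x=-0.884: |R|=0.91141 <1
  x=-0.574: |R|=0.76136 <1
  x=-0.508: |R|=0.75467 <1
  x=-1.566: |R|=1.93015 >1
  x=-1.394: |R|=1.58394 >1
  x=-1.021: |R|=1.04006 >1
Interval (-0.9825, 0).

(-0.9825,0); λ=-5 ⇒ h* = (56/57)/5 = 0.1965.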